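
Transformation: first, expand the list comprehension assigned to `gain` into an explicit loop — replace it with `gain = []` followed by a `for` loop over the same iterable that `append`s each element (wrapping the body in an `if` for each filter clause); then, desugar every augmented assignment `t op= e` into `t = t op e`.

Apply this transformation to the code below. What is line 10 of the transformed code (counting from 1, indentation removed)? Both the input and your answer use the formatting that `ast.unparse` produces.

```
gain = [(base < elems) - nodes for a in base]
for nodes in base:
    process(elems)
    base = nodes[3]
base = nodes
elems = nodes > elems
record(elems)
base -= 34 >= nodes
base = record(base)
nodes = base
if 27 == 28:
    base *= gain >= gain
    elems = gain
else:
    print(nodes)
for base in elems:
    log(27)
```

base = base - (34 >= nodes)

Transformed code:
gain = []
for a in base:
    gain.append((base < elems) - nodes)
for nodes in base:
    process(elems)
    base = nodes[3]
base = nodes
elems = nodes > elems
record(elems)
base = base - (34 >= nodes)
base = record(base)
nodes = base
if 27 == 28:
    base = base * (gain >= gain)
    elems = gain
else:
    print(nodes)
for base in elems:
    log(27)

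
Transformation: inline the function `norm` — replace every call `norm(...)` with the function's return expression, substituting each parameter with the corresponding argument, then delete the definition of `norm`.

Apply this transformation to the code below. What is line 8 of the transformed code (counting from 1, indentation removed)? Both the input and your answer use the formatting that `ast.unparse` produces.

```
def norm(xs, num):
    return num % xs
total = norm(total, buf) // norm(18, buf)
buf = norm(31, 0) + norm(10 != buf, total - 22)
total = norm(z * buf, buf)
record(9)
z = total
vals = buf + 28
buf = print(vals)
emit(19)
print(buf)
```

emit(19)

Transformed code:
total = buf % total // (buf % 18)
buf = 0 % 31 + (total - 22) % (10 != buf)
total = buf % (z * buf)
record(9)
z = total
vals = buf + 28
buf = print(vals)
emit(19)
print(buf)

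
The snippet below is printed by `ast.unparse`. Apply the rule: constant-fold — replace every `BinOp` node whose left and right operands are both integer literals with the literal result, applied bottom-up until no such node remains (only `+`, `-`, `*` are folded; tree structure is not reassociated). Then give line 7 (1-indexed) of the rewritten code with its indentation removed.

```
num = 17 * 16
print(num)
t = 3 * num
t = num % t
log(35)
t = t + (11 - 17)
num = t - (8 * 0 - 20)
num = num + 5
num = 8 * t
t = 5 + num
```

num = t - -20

Transformed code:
num = 272
print(num)
t = 3 * num
t = num % t
log(35)
t = t + -6
num = t - -20
num = num + 5
num = 8 * t
t = 5 + num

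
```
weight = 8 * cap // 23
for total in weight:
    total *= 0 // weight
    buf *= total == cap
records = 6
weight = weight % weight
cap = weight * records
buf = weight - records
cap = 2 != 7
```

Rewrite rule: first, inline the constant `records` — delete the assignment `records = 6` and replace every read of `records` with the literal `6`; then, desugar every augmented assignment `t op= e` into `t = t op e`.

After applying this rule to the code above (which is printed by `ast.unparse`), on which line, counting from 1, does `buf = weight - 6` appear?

Transformed code:
weight = 8 * cap // 23
for total in weight:
    total = total * (0 // weight)
    buf = buf * (total == cap)
weight = weight % weight
cap = weight * 6
buf = weight - 6
cap = 2 != 7

7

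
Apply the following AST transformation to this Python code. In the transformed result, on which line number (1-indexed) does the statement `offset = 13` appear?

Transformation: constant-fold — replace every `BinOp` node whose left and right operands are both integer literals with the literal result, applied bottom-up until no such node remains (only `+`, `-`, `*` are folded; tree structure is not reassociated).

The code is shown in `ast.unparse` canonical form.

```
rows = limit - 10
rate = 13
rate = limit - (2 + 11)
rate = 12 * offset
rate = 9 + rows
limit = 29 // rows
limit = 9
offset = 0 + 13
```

8

Transformed code:
rows = limit - 10
rate = 13
rate = limit - 13
rate = 12 * offset
rate = 9 + rows
limit = 29 // rows
limit = 9
offset = 13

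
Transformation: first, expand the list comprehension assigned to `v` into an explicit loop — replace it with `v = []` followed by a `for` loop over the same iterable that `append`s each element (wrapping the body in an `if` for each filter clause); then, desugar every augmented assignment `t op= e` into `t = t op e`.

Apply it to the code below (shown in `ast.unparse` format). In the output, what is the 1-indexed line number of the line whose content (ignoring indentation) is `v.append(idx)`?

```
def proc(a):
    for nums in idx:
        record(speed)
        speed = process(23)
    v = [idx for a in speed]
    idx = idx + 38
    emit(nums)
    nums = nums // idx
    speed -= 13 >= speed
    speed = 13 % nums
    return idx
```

Transformed code:
def proc(a):
    for nums in idx:
        record(speed)
        speed = process(23)
    v = []
    for a in speed:
        v.append(idx)
    idx = idx + 38
    emit(nums)
    nums = nums // idx
    speed = speed - (13 >= speed)
    speed = 13 % nums
    return idx

7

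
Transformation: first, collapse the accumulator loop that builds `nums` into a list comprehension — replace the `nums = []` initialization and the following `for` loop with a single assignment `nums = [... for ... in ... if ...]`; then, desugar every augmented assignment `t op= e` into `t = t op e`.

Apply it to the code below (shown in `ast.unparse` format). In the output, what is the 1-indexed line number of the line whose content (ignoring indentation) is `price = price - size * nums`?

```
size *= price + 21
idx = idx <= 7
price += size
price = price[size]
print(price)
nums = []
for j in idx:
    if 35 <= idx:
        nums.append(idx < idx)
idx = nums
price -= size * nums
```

8

Transformed code:
size = size * (price + 21)
idx = idx <= 7
price = price + size
price = price[size]
print(price)
nums = [idx < idx for j in idx if 35 <= idx]
idx = nums
price = price - size * nums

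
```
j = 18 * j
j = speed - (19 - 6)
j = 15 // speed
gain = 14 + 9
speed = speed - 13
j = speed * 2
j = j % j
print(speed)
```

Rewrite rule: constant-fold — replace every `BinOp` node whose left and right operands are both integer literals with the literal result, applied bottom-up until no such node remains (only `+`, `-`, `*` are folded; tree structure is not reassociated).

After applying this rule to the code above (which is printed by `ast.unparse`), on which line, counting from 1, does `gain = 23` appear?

4

Transformed code:
j = 18 * j
j = speed - 13
j = 15 // speed
gain = 23
speed = speed - 13
j = speed * 2
j = j % j
print(speed)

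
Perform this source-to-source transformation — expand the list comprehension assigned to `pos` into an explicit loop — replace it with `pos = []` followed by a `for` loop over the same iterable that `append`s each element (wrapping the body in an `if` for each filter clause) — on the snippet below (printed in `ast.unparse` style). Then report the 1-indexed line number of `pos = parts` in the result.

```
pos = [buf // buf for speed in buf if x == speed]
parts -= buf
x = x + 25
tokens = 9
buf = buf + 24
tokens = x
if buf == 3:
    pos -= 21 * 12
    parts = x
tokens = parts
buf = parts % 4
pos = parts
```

Transformed code:
pos = []
for speed in buf:
    if x == speed:
        pos.append(buf // buf)
parts -= buf
x = x + 25
tokens = 9
buf = buf + 24
tokens = x
if buf == 3:
    pos -= 21 * 12
    parts = x
tokens = parts
buf = parts % 4
pos = parts

15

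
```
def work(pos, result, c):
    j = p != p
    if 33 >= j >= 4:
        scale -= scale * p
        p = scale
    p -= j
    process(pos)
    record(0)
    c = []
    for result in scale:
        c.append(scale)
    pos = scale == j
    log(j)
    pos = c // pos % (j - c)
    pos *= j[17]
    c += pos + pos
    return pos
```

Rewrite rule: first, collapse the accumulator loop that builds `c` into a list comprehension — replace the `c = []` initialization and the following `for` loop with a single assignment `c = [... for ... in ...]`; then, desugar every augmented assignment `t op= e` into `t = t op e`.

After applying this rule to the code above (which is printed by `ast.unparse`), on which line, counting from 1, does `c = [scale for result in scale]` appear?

Transformed code:
def work(pos, result, c):
    j = p != p
    if 33 >= j >= 4:
        scale = scale - scale * p
        p = scale
    p = p - j
    process(pos)
    record(0)
    c = [scale for result in scale]
    pos = scale == j
    log(j)
    pos = c // pos % (j - c)
    pos = pos * j[17]
    c = c + (pos + pos)
    return pos

9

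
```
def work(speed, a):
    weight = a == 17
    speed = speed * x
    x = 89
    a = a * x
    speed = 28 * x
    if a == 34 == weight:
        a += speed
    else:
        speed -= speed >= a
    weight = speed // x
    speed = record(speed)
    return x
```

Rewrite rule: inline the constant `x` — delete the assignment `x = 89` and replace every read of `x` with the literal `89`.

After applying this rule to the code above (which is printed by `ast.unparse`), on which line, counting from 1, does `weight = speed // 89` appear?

10

Transformed code:
def work(speed, a):
    weight = a == 17
    speed = speed * 89
    a = a * 89
    speed = 28 * 89
    if a == 34 == weight:
        a += speed
    else:
        speed -= speed >= a
    weight = speed // 89
    speed = record(speed)
    return 89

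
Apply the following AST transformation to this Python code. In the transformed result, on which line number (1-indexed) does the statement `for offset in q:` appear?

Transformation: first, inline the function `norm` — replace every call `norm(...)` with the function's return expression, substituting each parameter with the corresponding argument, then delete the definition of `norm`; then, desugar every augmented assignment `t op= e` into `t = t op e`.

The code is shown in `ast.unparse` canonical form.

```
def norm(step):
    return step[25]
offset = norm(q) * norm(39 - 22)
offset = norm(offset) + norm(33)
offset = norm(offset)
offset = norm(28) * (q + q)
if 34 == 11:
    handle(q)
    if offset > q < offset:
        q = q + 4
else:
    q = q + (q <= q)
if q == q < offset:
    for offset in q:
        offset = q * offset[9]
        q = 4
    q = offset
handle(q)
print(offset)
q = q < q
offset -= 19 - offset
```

Transformed code:
offset = q[25] * (39 - 22)[25]
offset = offset[25] + 33[25]
offset = offset[25]
offset = 28[25] * (q + q)
if 34 == 11:
    handle(q)
    if offset > q < offset:
        q = q + 4
else:
    q = q + (q <= q)
if q == q < offset:
    for offset in q:
        offset = q * offset[9]
        q = 4
    q = offset
handle(q)
print(offset)
q = q < q
offset = offset - (19 - offset)

12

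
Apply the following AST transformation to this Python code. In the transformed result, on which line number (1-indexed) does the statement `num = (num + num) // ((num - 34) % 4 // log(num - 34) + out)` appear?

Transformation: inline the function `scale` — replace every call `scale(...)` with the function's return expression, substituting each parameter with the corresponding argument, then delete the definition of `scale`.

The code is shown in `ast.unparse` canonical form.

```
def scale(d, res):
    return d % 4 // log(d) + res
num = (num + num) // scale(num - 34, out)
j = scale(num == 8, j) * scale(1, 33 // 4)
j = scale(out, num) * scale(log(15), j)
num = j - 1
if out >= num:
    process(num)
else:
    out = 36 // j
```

1

Transformed code:
num = (num + num) // ((num - 34) % 4 // log(num - 34) + out)
j = ((num == 8) % 4 // log(num == 8) + j) * (1 % 4 // log(1) + 33 // 4)
j = (out % 4 // log(out) + num) * (log(15) % 4 // log(log(15)) + j)
num = j - 1
if out >= num:
    process(num)
else:
    out = 36 // j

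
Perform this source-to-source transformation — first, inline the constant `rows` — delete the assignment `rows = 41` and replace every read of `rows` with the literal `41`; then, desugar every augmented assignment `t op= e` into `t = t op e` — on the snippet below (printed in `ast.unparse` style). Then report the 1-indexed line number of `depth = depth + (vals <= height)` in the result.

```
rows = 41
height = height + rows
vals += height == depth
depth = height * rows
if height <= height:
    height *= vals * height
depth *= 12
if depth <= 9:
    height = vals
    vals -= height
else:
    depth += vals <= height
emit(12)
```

11

Transformed code:
height = height + 41
vals = vals + (height == depth)
depth = height * 41
if height <= height:
    height = height * (vals * height)
depth = depth * 12
if depth <= 9:
    height = vals
    vals = vals - height
else:
    depth = depth + (vals <= height)
emit(12)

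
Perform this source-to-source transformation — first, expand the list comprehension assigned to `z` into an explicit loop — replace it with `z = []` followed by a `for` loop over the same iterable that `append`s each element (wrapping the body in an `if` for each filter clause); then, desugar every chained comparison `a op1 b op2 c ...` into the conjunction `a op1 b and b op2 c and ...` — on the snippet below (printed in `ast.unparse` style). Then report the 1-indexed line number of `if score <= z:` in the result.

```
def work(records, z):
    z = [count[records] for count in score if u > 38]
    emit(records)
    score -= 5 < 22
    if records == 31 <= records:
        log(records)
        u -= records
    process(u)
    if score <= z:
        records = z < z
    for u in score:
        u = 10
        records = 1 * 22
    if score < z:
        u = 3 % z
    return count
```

12

Transformed code:
def work(records, z):
    z = []
    for count in score:
        if u > 38:
            z.append(count[records])
    emit(records)
    score -= 5 < 22
    if records == 31 and 31 <= records:
        log(records)
        u -= records
    process(u)
    if score <= z:
        records = z < z
    for u in score:
        u = 10
        records = 1 * 22
    if score < z:
        u = 3 % z
    return count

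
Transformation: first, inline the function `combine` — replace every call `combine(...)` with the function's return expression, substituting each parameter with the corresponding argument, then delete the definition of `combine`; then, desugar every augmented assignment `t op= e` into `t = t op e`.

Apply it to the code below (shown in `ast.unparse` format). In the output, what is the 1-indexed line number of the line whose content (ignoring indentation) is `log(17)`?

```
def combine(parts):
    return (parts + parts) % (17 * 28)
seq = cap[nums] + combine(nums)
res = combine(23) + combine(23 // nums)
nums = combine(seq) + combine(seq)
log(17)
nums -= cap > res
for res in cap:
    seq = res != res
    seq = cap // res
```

4

Transformed code:
seq = cap[nums] + (nums + nums) % (17 * 28)
res = (23 + 23) % (17 * 28) + (23 // nums + 23 // nums) % (17 * 28)
nums = (seq + seq) % (17 * 28) + (seq + seq) % (17 * 28)
log(17)
nums = nums - (cap > res)
for res in cap:
    seq = res != res
    seq = cap // res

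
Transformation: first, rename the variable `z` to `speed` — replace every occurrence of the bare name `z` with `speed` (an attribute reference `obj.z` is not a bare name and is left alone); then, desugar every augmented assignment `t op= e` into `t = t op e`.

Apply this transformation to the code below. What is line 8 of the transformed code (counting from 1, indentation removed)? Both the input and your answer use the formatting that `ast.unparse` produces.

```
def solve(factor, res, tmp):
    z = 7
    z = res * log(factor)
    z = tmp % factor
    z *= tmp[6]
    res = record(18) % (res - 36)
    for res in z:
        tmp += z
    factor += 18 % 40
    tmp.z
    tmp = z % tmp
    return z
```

tmp = tmp + speed

Transformed code:
def solve(factor, res, tmp):
    speed = 7
    speed = res * log(factor)
    speed = tmp % factor
    speed = speed * tmp[6]
    res = record(18) % (res - 36)
    for res in speed:
        tmp = tmp + speed
    factor = factor + 18 % 40
    tmp.z
    tmp = speed % tmp
    return speed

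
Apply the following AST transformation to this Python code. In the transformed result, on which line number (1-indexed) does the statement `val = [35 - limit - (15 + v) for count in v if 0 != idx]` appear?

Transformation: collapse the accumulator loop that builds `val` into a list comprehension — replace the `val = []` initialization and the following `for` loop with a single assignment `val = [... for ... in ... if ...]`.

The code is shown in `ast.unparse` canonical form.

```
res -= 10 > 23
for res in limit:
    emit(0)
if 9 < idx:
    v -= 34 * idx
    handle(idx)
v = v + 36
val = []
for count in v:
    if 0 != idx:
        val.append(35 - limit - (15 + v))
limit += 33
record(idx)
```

Transformed code:
res -= 10 > 23
for res in limit:
    emit(0)
if 9 < idx:
    v -= 34 * idx
    handle(idx)
v = v + 36
val = [35 - limit - (15 + v) for count in v if 0 != idx]
limit += 33
record(idx)

8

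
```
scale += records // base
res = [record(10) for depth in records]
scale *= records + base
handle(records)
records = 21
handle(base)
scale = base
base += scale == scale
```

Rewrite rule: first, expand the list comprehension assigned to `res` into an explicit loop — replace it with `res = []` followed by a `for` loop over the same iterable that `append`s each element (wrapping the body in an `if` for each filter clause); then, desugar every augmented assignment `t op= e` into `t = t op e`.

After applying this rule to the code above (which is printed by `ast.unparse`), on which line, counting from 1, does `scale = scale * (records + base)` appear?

Transformed code:
scale = scale + records // base
res = []
for depth in records:
    res.append(record(10))
scale = scale * (records + base)
handle(records)
records = 21
handle(base)
scale = base
base = base + (scale == scale)

5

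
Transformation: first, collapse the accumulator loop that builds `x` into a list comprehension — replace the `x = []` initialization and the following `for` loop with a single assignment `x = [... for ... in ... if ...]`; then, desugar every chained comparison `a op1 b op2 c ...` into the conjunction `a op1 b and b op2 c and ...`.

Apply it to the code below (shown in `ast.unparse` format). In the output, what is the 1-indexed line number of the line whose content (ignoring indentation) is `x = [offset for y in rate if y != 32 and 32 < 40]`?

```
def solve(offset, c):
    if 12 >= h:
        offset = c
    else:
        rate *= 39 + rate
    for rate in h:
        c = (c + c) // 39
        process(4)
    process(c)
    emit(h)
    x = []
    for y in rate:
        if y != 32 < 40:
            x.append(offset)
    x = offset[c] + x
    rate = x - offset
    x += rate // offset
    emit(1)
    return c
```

11

Transformed code:
def solve(offset, c):
    if 12 >= h:
        offset = c
    else:
        rate *= 39 + rate
    for rate in h:
        c = (c + c) // 39
        process(4)
    process(c)
    emit(h)
    x = [offset for y in rate if y != 32 and 32 < 40]
    x = offset[c] + x
    rate = x - offset
    x += rate // offset
    emit(1)
    return c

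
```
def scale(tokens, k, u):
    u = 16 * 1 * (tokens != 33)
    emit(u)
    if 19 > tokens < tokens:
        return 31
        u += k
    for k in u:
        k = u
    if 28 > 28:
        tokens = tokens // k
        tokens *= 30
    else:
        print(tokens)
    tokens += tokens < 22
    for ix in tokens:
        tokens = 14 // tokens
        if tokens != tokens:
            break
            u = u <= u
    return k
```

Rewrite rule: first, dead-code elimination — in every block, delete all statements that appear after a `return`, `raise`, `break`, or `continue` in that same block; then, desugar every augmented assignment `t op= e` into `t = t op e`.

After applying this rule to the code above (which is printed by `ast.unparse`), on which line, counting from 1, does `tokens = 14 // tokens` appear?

15

Transformed code:
def scale(tokens, k, u):
    u = 16 * 1 * (tokens != 33)
    emit(u)
    if 19 > tokens < tokens:
        return 31
    for k in u:
        k = u
    if 28 > 28:
        tokens = tokens // k
        tokens = tokens * 30
    else:
        print(tokens)
    tokens = tokens + (tokens < 22)
    for ix in tokens:
        tokens = 14 // tokens
        if tokens != tokens:
            break
    return k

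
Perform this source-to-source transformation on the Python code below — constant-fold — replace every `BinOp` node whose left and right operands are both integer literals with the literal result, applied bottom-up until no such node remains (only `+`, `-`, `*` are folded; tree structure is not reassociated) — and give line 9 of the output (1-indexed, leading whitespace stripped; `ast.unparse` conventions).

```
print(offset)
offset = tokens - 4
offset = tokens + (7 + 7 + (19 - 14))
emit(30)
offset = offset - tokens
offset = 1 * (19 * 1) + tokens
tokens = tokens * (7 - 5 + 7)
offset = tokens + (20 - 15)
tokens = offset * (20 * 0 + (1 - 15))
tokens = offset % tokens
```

tokens = offset * -14

Transformed code:
print(offset)
offset = tokens - 4
offset = tokens + 19
emit(30)
offset = offset - tokens
offset = 19 + tokens
tokens = tokens * 9
offset = tokens + 5
tokens = offset * -14
tokens = offset % tokens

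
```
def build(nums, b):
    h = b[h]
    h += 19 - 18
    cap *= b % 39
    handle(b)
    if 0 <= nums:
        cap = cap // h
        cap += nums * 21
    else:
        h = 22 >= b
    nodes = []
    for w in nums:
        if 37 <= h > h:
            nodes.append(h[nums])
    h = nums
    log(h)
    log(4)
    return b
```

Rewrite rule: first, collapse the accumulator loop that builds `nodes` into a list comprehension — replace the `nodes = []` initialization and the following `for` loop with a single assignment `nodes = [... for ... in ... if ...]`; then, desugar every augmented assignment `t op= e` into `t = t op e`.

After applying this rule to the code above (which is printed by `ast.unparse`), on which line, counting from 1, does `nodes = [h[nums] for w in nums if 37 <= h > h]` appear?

Transformed code:
def build(nums, b):
    h = b[h]
    h = h + (19 - 18)
    cap = cap * (b % 39)
    handle(b)
    if 0 <= nums:
        cap = cap // h
        cap = cap + nums * 21
    else:
        h = 22 >= b
    nodes = [h[nums] for w in nums if 37 <= h > h]
    h = nums
    log(h)
    log(4)
    return b

11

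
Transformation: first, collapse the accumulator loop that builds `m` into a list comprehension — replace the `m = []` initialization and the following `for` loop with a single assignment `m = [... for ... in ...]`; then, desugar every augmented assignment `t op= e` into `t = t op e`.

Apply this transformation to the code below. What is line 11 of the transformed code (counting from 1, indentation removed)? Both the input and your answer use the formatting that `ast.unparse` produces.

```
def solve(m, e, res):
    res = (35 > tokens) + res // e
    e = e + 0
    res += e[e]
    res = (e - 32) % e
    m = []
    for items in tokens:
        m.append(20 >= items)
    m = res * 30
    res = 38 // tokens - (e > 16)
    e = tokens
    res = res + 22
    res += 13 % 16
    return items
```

Transformed code:
def solve(m, e, res):
    res = (35 > tokens) + res // e
    e = e + 0
    res = res + e[e]
    res = (e - 32) % e
    m = [20 >= items for items in tokens]
    m = res * 30
    res = 38 // tokens - (e > 16)
    e = tokens
    res = res + 22
    res = res + 13 % 16
    return items

res = res + 13 % 16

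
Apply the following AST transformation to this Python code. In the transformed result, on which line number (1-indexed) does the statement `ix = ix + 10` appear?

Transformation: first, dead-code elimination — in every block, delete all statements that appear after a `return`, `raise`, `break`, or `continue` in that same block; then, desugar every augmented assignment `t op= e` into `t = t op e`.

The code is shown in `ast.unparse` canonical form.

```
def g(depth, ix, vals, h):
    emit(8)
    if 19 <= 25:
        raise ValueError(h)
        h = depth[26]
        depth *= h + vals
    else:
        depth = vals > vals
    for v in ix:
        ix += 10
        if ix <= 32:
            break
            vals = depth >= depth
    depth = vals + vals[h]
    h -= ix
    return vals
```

Transformed code:
def g(depth, ix, vals, h):
    emit(8)
    if 19 <= 25:
        raise ValueError(h)
    else:
        depth = vals > vals
    for v in ix:
        ix = ix + 10
        if ix <= 32:
            break
    depth = vals + vals[h]
    h = h - ix
    return vals

8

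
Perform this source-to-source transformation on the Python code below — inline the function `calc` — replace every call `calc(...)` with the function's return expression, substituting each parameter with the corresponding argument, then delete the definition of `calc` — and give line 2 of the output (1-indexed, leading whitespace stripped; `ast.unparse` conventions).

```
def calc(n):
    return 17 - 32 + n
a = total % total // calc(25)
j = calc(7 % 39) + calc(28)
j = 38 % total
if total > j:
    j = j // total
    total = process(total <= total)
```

Transformed code:
a = total % total // (17 - 32 + 25)
j = 17 - 32 + 7 % 39 + (17 - 32 + 28)
j = 38 % total
if total > j:
    j = j // total
    total = process(total <= total)

j = 17 - 32 + 7 % 39 + (17 - 32 + 28)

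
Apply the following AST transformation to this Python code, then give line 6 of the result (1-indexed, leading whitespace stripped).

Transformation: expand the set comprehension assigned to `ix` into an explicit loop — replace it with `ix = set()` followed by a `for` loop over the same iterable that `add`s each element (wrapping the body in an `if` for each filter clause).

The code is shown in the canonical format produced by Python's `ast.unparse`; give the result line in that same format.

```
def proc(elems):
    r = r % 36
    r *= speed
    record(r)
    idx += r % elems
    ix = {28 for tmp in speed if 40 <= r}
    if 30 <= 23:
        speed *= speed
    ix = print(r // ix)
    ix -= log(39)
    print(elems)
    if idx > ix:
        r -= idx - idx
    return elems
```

Transformed code:
def proc(elems):
    r = r % 36
    r *= speed
    record(r)
    idx += r % elems
    ix = set()
    for tmp in speed:
        if 40 <= r:
            ix.add(28)
    if 30 <= 23:
        speed *= speed
    ix = print(r // ix)
    ix -= log(39)
    print(elems)
    if idx > ix:
        r -= idx - idx
    return elems

ix = set()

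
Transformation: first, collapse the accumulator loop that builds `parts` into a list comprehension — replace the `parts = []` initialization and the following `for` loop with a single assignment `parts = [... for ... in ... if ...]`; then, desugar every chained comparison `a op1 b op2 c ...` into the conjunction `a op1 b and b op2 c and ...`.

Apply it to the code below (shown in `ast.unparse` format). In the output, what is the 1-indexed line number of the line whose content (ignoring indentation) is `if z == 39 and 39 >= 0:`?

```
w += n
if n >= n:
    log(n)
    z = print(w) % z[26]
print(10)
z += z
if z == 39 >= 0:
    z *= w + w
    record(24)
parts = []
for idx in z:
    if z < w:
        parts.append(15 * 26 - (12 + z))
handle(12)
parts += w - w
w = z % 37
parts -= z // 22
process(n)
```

7

Transformed code:
w += n
if n >= n:
    log(n)
    z = print(w) % z[26]
print(10)
z += z
if z == 39 and 39 >= 0:
    z *= w + w
    record(24)
parts = [15 * 26 - (12 + z) for idx in z if z < w]
handle(12)
parts += w - w
w = z % 37
parts -= z // 22
process(n)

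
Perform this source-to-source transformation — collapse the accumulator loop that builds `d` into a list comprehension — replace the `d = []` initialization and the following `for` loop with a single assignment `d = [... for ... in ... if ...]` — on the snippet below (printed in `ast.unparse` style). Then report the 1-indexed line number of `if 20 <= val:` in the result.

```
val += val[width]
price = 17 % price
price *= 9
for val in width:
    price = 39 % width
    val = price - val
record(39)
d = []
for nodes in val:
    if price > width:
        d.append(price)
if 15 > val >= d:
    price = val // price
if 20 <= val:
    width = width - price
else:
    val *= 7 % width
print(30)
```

Transformed code:
val += val[width]
price = 17 % price
price *= 9
for val in width:
    price = 39 % width
    val = price - val
record(39)
d = [price for nodes in val if price > width]
if 15 > val >= d:
    price = val // price
if 20 <= val:
    width = width - price
else:
    val *= 7 % width
print(30)

11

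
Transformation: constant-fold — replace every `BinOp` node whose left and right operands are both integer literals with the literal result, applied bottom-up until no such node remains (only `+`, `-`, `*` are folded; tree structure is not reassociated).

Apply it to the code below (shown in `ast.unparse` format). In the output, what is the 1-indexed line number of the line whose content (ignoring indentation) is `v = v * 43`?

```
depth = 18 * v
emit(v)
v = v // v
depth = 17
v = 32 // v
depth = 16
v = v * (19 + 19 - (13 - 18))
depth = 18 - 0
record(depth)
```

7

Transformed code:
depth = 18 * v
emit(v)
v = v // v
depth = 17
v = 32 // v
depth = 16
v = v * 43
depth = 18
record(depth)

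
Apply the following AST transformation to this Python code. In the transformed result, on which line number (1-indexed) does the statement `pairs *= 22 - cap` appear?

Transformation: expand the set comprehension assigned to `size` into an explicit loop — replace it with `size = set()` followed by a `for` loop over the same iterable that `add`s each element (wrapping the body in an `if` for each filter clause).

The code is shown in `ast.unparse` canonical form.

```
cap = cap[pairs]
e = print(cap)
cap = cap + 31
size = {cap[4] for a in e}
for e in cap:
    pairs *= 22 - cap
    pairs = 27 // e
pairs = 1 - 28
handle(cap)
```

8

Transformed code:
cap = cap[pairs]
e = print(cap)
cap = cap + 31
size = set()
for a in e:
    size.add(cap[4])
for e in cap:
    pairs *= 22 - cap
    pairs = 27 // e
pairs = 1 - 28
handle(cap)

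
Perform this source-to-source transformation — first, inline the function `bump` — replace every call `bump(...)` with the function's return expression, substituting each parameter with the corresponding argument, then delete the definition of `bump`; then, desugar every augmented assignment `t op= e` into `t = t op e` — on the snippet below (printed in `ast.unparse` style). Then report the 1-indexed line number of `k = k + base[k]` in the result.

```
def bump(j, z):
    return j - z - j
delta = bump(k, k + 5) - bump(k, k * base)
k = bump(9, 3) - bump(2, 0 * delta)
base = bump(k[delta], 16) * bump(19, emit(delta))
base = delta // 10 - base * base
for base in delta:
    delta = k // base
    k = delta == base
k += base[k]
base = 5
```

Transformed code:
delta = k - (k + 5) - k - (k - k * base - k)
k = 9 - 3 - 9 - (2 - 0 * delta - 2)
base = (k[delta] - 16 - k[delta]) * (19 - emit(delta) - 19)
base = delta // 10 - base * base
for base in delta:
    delta = k // base
    k = delta == base
k = k + base[k]
base = 5

8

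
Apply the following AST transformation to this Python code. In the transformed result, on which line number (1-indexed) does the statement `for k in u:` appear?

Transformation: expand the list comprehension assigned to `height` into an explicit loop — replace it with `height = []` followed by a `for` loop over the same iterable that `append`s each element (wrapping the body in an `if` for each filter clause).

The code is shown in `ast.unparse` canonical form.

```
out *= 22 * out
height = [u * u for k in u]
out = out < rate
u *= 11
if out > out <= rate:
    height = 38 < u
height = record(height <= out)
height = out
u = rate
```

Transformed code:
out *= 22 * out
height = []
for k in u:
    height.append(u * u)
out = out < rate
u *= 11
if out > out <= rate:
    height = 38 < u
height = record(height <= out)
height = out
u = rate

3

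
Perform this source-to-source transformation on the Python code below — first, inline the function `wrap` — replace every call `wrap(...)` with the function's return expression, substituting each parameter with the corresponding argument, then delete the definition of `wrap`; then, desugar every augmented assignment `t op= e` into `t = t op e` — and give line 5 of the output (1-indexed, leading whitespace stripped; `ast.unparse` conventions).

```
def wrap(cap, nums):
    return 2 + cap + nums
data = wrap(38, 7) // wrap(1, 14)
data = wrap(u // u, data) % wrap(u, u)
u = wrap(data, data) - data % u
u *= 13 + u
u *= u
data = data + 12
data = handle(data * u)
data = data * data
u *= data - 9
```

Transformed code:
data = (2 + 38 + 7) // (2 + 1 + 14)
data = (2 + u // u + data) % (2 + u + u)
u = 2 + data + data - data % u
u = u * (13 + u)
u = u * u
data = data + 12
data = handle(data * u)
data = data * data
u = u * (data - 9)

u = u * u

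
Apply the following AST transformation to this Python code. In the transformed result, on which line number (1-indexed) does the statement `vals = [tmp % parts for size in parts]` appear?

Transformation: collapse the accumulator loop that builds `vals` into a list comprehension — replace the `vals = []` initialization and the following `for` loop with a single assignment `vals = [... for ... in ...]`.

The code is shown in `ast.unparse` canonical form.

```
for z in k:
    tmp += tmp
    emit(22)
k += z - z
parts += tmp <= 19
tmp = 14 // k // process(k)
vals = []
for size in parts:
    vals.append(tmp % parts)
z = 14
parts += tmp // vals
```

7

Transformed code:
for z in k:
    tmp += tmp
    emit(22)
k += z - z
parts += tmp <= 19
tmp = 14 // k // process(k)
vals = [tmp % parts for size in parts]
z = 14
parts += tmp // vals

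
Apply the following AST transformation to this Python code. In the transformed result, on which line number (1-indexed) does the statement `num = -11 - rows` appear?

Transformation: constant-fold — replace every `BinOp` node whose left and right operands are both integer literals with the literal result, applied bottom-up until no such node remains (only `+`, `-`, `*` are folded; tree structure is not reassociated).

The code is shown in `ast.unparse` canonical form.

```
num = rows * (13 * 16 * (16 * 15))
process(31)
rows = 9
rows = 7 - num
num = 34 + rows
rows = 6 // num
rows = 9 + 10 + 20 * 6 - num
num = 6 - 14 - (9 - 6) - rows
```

Transformed code:
num = rows * 49920
process(31)
rows = 9
rows = 7 - num
num = 34 + rows
rows = 6 // num
rows = 139 - num
num = -11 - rows

8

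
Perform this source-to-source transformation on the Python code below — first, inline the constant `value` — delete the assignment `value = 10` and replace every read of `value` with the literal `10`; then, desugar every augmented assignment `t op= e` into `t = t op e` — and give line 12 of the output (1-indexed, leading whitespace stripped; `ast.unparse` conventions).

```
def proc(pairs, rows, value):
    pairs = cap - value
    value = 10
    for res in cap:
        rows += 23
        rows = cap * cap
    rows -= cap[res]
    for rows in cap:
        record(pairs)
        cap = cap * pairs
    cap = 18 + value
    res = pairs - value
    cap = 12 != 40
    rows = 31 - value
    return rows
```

cap = 12 != 40

Transformed code:
def proc(pairs, rows, value):
    pairs = cap - 10
    for res in cap:
        rows = rows + 23
        rows = cap * cap
    rows = rows - cap[res]
    for rows in cap:
        record(pairs)
        cap = cap * pairs
    cap = 18 + 10
    res = pairs - 10
    cap = 12 != 40
    rows = 31 - 10
    return rows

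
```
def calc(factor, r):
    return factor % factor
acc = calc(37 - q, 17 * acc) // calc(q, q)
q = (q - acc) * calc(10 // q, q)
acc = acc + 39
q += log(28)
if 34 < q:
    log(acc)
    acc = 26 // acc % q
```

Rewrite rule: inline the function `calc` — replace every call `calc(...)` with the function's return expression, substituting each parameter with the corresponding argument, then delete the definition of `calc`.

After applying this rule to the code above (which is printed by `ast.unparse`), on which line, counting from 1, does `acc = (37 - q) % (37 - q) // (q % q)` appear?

1

Transformed code:
acc = (37 - q) % (37 - q) // (q % q)
q = (q - acc) * (10 // q % (10 // q))
acc = acc + 39
q += log(28)
if 34 < q:
    log(acc)
    acc = 26 // acc % q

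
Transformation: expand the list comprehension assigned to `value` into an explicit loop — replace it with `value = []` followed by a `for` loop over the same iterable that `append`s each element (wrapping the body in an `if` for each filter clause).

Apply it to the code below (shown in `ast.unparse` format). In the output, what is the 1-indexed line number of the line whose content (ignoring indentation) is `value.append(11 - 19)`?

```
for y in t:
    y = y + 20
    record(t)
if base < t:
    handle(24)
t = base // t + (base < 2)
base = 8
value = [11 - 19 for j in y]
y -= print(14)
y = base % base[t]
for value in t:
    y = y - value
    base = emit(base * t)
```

Transformed code:
for y in t:
    y = y + 20
    record(t)
if base < t:
    handle(24)
t = base // t + (base < 2)
base = 8
value = []
for j in y:
    value.append(11 - 19)
y -= print(14)
y = base % base[t]
for value in t:
    y = y - value
    base = emit(base * t)

10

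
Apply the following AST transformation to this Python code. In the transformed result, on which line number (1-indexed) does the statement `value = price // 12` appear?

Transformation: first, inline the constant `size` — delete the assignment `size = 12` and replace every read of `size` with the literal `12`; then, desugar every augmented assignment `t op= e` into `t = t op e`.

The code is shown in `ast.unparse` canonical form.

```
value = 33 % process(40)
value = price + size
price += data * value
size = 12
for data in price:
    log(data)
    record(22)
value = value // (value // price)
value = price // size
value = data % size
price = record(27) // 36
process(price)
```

Transformed code:
value = 33 % process(40)
value = price + 12
price = price + data * value
for data in price:
    log(data)
    record(22)
value = value // (value // price)
value = price // 12
value = data % 12
price = record(27) // 36
process(price)

8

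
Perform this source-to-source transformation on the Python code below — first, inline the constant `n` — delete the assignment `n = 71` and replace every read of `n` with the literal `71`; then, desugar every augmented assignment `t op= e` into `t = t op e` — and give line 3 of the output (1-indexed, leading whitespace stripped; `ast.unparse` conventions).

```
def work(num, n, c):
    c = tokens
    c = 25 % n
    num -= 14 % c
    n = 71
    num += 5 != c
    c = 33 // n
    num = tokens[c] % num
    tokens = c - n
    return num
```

c = 25 % 71

Transformed code:
def work(num, n, c):
    c = tokens
    c = 25 % 71
    num = num - 14 % c
    num = num + (5 != c)
    c = 33 // 71
    num = tokens[c] % num
    tokens = c - 71
    return num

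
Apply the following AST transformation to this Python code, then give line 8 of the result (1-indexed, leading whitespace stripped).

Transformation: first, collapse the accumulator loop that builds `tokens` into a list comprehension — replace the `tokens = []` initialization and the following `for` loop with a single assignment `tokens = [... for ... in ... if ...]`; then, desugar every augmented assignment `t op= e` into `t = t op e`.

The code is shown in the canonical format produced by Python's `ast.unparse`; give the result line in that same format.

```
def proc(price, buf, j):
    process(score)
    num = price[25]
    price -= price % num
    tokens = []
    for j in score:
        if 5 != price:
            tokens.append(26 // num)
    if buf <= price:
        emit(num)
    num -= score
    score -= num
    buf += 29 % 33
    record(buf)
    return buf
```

Transformed code:
def proc(price, buf, j):
    process(score)
    num = price[25]
    price = price - price % num
    tokens = [26 // num for j in score if 5 != price]
    if buf <= price:
        emit(num)
    num = num - score
    score = score - num
    buf = buf + 29 % 33
    record(buf)
    return buf

num = num - score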